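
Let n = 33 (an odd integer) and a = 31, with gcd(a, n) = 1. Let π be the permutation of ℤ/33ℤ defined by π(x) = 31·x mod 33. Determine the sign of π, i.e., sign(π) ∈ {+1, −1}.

Trace 31: π^k(31) = [31, 4, 25, 16, 1] for k=0..4.
The orbit structure of x ↦ 31x mod 33: 9 orbits of sizes [5, 5, 5, 5, 5, 5, 1, 1, 1].
9 cycles on 33: each ℓ→(−1)^(ℓ−1), product (−1)^24 = +1.
(31|33)_J = +1 (Zolotarev's lemma cross-check).

+1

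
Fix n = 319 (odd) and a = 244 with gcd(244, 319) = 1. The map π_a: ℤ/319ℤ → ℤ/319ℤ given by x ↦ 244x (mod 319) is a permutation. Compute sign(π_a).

+1

Trace 17: π^k(17) = [17, 1, 244, 202, 162, 291, 186] for k=0..6.
23 cycles of lengths [20, 20, 20, 20, 20, 20, 20, 20, 20, 20, 20, 20, 20, 20, 10, 4, 4, 4, 4, 4, 4, 4, 1].
23 cycles on 319: each ℓ→(−1)^(ℓ−1), product (−1)^296 = +1.
Via Zolotarev, sign(π_{244}) = (244|319) = +1.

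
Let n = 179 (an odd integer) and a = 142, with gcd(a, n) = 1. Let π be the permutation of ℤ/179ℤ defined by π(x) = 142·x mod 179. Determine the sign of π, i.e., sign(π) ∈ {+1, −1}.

+1

Orbit of 145 under x↦142x: [145, 5, 173, 43, 20, 155, 172]… (length divides ord_179(142)).
π_142 has 3 disjoint cycles with lengths [89, 89, 1] on {0,…,178}.
179 − 3 = 176 transpositions; sign(π) = (−1)^176 = +1.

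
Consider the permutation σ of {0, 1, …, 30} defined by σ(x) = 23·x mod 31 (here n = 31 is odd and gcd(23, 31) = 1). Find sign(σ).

-1

Trace 23: π^k(23) = [23, 2, 15, 4, 30, 8, 29] for k=0..6.
Cycle lengths of π_23 on ℤ/31ℤ: [10, 10, 10, 1]; 4 cycles in total.
n − c = 31 − 4 = 27; sign = (−1)^27 = -1.
Via Zolotarev, sign(π_{23}) = (23|31) = -1.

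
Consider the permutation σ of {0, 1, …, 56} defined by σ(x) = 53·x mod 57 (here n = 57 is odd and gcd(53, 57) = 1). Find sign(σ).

Trace 16: π^k(16) = [16, 50, 28, 2, 49, 32, 43] for k=0..6.
5 cycles of lengths [18, 18, 18, 2, 1].
sign(π) = (−1)^{n − #cycles} = (−1)^{57−5} = (−1)^52 = +1.
Zolotarev: (53|57) = +1, matching the cycle-count sign.

+1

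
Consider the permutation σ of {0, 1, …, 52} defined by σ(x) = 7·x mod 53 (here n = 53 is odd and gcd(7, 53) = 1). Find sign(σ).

Start at x=11: 11 → 24 → 9 → 10 → 17 → 13 → 38 → … (one orbit).
The orbit structure of x ↦ 7x mod 53: 3 orbits of sizes [26, 26, 1].
n − c = 53 − 3 = 50; sign = (−1)^50 = +1.
The Jacobi symbol (7|53) = +1 (Zolotarev) agrees.

+1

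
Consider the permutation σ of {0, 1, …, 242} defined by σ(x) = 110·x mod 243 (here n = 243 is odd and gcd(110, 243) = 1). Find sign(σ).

Start at x=149: 149 → 109 → 83 → 139 → 224 → 97 → 221 → … (one orbit).
6 cycles of lengths [162, 54, 18, 6, 2, 1].
sign(π) = (−1)^{n − #cycles} = (−1)^{243−6} = (−1)^237 = -1.
Check: (110/243) = -1 by Zolotarev.

-1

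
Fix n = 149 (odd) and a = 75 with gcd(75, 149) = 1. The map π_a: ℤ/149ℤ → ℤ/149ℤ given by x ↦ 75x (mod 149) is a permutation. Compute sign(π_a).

Orbit of 75 under x↦75x: [75, 112, 56, 28, 14, 7, 78]… (length divides ord_149(75)).
2 cycles of lengths [148, 1].
149 − 2 = 147 transpositions; sign(π) = (−1)^147 = -1.

-1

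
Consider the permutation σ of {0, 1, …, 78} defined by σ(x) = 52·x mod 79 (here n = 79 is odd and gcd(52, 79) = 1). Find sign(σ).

Orbit of 67 under x↦52x: [67, 8, 21, 65, 62, 64, 10]… (length divides ord_79(52)).
Cycle lengths of π_52 on ℤ/79ℤ: [13, 13, 13, 13, 13, 13, 1]; 7 cycles in total.
n − c = 79 − 7 = 72; sign = (−1)^72 = +1.

+1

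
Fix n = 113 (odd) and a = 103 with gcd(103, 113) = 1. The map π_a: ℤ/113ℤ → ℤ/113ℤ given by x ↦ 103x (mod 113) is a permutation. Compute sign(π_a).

Trace 94: π^k(94) = [94, 77, 21, 16, 66, 18, 46] for k=0..6.
Decompose π into cycles: lengths [112, 1] (2 cycles, including the fixed point 0).
With 2 cycles on 113 points, sign = (−1)^{113−2} = -1.

-1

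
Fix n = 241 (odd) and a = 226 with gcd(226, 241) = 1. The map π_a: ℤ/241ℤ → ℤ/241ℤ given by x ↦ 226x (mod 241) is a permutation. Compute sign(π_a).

Start at x=1: 1 → 226 → 225 → 240 → 15 → 16 → 1 (one orbit).
Decompose π into cycles: lengths [6, 6, 6, 6, 6, 6, 6, 6, 6, 6, 6, 6, 6, 6, 6, 6, 6, 6, 6, 6, 6, 6, 6, 6, 6, 6, 6, 6, 6, 6, 6, 6, 6, 6, 6, 6, 6, 6, 6, 6, 1] (41 cycles, including the fixed point 0).
n − c = 241 − 41 = 200; sign = (−1)^200 = +1.
Via Zolotarev, sign(π_{226}) = (226|241) = +1.

+1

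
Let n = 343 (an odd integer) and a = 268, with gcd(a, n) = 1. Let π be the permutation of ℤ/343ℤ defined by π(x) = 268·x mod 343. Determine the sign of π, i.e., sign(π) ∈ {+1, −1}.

+1

Trace 295: π^k(295) = [295, 170, 284, 309, 149, 144, 176] for k=0..6.
π_268 has 7 disjoint cycles with lengths [147, 147, 21, 21, 3, 3, 1] on {0,…,342}.
With 7 cycles on 343 points, sign = (−1)^{343−7} = +1.
Zolotarev: (268|343) = +1, matching the cycle-count sign.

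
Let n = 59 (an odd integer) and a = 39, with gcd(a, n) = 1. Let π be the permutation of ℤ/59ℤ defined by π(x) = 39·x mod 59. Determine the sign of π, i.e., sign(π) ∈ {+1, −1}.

Start at x=14: 14 → 15 → 54 → 41 → 6 → 57 → 40 → … (one orbit).
Cycle lengths of π_39 on ℤ/59ℤ: [58, 1]; 2 cycles in total.
n − c = 59 − 2 = 57; sign = (−1)^57 = -1.
Check: (39/59) = -1 by Zolotarev.

-1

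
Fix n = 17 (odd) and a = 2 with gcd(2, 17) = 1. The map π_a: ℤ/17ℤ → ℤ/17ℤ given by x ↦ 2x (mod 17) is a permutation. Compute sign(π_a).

Start at x=8: 8 → 16 → 15 → 13 → 9 → 1 → 2 → … (one orbit).
The orbit structure of x ↦ 2x mod 17: 3 orbits of sizes [8, 8, 1].
sign(π) = (−1)^{n − #cycles} = (−1)^{17−3} = (−1)^14 = +1.
The Jacobi symbol (2|17) = +1 (Zolotarev) agrees.

+1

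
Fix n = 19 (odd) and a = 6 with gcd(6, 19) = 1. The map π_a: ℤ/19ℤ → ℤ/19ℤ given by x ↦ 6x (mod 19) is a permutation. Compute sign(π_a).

Orbit of 17 under x↦6x: [17, 7, 4, 5, 11, 9, 16]… (length divides ord_19(6)).
The orbit structure of x ↦ 6x mod 19: 3 orbits of sizes [9, 9, 1].
3 cycles on 19: each ℓ→(−1)^(ℓ−1), product (−1)^16 = +1.
The Jacobi symbol (6|19) = +1 (Zolotarev) agrees.

+1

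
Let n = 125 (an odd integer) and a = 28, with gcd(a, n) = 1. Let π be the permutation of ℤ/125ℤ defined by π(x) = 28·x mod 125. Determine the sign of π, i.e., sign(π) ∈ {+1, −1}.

-1

Start at x=113: 113 → 39 → 92 → 76 → 3 → 84 → 102 → … (one orbit).
Decompose π into cycles: lengths [100, 20, 4, 1] (4 cycles, including the fixed point 0).
Σ(ℓ_i−1) = 125−4 = 121; sign = (−1)^121 = -1.
Check: (28/125) = -1 by Zolotarev.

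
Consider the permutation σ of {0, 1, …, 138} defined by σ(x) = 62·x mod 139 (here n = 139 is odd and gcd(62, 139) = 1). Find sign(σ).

-1

Trace 34: π^k(34) = [34, 23, 36, 8, 79, 33, 100] for k=0..6.
The orbit structure of x ↦ 62x mod 139: 4 orbits of sizes [46, 46, 46, 1].
With 4 cycles on 139 points, sign = (−1)^{139−4} = -1.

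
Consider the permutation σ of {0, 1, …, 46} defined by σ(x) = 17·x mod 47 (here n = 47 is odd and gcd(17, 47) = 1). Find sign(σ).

+1

Orbit of 24 under x↦17x: [24, 32, 27, 36, 1, 17, 7]… (length divides ord_47(17)).
π_17 has 3 disjoint cycles with lengths [23, 23, 1] on {0,…,46}.
47 − 3 = 44 transpositions; sign(π) = (−1)^44 = +1.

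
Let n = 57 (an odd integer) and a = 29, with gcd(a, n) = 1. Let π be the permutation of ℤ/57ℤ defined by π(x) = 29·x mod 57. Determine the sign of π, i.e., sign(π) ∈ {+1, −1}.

Orbit of 7 under x↦29x: [7, 32, 16, 8, 4, 2, 1]… (length divides ord_57(29)).
5 cycles of lengths [18, 18, 18, 2, 1].
With 5 cycles on 57 points, sign = (−1)^{57−5} = +1.

+1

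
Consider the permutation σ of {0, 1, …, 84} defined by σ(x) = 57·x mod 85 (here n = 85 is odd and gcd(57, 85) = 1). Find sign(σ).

Orbit of 57 under x↦57x: [57, 19, 63, 21, 7, 59, 48]… (length divides ord_85(57)).
Decompose π into cycles: lengths [16, 16, 16, 16, 16, 4, 1] (7 cycles, including the fixed point 0).
With 7 cycles on 85 points, sign = (−1)^{85−7} = +1.

+1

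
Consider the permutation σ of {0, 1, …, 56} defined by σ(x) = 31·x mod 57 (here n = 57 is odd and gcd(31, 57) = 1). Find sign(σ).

Orbit of 1 under x↦31x: [1, 31, 49, 37, 7, 46]… (length divides ord_57(31)).
Decompose π into cycles: lengths [6, 6, 6, 6, 6, 6, 6, 6, 6, 1, 1, 1] (12 cycles, including the fixed point 0).
With 12 cycles on 57 points, sign = (−1)^{57−12} = -1.
Via Zolotarev, sign(π_{31}) = (31|57) = -1.

-1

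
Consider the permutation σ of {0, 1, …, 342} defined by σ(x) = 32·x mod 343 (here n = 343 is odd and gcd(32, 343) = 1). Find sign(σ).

Start at x=333: 333 → 23 → 50 → 228 → 93 → 232 → 221 → … (one orbit).
7 cycles of lengths [147, 147, 21, 21, 3, 3, 1].
343 − 7 = 336 transpositions; sign(π) = (−1)^336 = +1.
Zolotarev: (32|343) = +1, matching the cycle-count sign.

+1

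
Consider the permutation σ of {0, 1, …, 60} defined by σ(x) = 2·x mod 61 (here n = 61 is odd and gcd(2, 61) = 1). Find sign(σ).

Start at x=37: 37 → 13 → 26 → 52 → 43 → 25 → 50 → … (one orbit).
π_2 has 2 disjoint cycles with lengths [60, 1] on {0,…,60}.
sign(π) = (−1)^{n − #cycles} = (−1)^{61−2} = (−1)^59 = -1.
Zolotarev: (2|61) = -1, matching the cycle-count sign.

-1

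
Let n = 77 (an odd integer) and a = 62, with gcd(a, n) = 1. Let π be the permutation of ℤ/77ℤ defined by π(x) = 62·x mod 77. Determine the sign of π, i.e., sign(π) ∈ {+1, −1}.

+1

Trace 71: π^k(71) = [71, 13, 36, 76, 15, 6, 64] for k=0..6.
Cycle lengths of π_62 on ℤ/77ℤ: [10, 10, 10, 10, 10, 10, 10, 2, 2, 2, 1]; 11 cycles in total.
11 cycles on 77: each ℓ→(−1)^(ℓ−1), product (−1)^66 = +1.
Via Zolotarev, sign(π_{62}) = (62|77) = +1.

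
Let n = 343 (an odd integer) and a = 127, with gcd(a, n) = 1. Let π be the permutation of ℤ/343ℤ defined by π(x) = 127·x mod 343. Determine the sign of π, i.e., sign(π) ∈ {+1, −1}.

Trace 302: π^k(302) = [302, 281, 15, 190, 120, 148, 274] for k=0..6.
19 cycles of lengths [49, 49, 49, 49, 49, 49, 7, 7, 7, 7, 7, 7, 1, 1, 1, 1, 1, 1, 1].
19 cycles on 343: each ℓ→(−1)^(ℓ−1), product (−1)^324 = +1.
Check: (127/343) = +1 by Zolotarev.

+1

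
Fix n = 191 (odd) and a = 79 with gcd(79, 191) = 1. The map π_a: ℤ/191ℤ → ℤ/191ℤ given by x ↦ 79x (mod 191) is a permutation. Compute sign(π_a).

+1

Trace 6: π^k(6) = [6, 92, 10, 26, 144, 107, 49] for k=0..6.
π_79 has 3 disjoint cycles with lengths [95, 95, 1] on {0,…,190}.
3 cycles on 191: each ℓ→(−1)^(ℓ−1), product (−1)^188 = +1.
Check: (79/191) = +1 by Zolotarev.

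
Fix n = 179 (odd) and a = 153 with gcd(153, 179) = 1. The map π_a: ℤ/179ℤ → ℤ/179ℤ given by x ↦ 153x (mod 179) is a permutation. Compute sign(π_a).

Orbit of 74 under x↦153x: [74, 45, 83, 169, 81, 42, 161]… (length divides ord_179(153)).
The orbit structure of x ↦ 153x mod 179: 3 orbits of sizes [89, 89, 1].
With 3 cycles on 179 points, sign = (−1)^{179−3} = +1.
The Jacobi symbol (153|179) = +1 (Zolotarev) agrees.

+1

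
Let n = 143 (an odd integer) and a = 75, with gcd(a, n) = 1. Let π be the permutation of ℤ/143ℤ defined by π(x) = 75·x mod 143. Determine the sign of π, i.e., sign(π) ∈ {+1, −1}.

Start at x=12: 12 → 42 → 4 → 14 → 49 → 100 → 64 → … (one orbit).
π_75 has 9 disjoint cycles with lengths [30, 30, 30, 30, 6, 6, 5, 5, 1] on {0,…,142}.
sign(π) = (−1)^{n − #cycles} = (−1)^{143−9} = (−1)^134 = +1.
Check: (75/143) = +1 by Zolotarev.

+1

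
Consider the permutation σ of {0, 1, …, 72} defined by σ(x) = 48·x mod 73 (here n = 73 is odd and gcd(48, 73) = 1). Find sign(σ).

+1

Start at x=23: 23 → 9 → 67 → 4 → 46 → 18 → 61 → … (one orbit).
3 cycles of lengths [36, 36, 1].
73 − 3 = 70 transpositions; sign(π) = (−1)^70 = +1.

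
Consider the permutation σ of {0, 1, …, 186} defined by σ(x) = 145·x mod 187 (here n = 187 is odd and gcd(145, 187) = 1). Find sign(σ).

-1

Start at x=145: 145 → 81 → 151 → 16 → 76 → 174 → 172 → … (one orbit).
8 cycles of lengths [40, 40, 40, 40, 10, 8, 8, 1].
sign(π) = (−1)^{n − #cycles} = (−1)^{187−8} = (−1)^179 = -1.
Via Zolotarev, sign(π_{145}) = (145|187) = -1.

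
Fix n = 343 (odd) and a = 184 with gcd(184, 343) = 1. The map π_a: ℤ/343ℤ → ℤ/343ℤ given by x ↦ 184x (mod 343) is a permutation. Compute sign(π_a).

+1

Orbit of 30 under x↦184x: [30, 32, 57, 198, 74, 239, 72]… (length divides ord_343(184)).
7 cycles of lengths [147, 147, 21, 21, 3, 3, 1].
Σ(ℓ_i−1) = 343−7 = 336; sign = (−1)^336 = +1.
Zolotarev: (184|343) = +1, matching the cycle-count sign.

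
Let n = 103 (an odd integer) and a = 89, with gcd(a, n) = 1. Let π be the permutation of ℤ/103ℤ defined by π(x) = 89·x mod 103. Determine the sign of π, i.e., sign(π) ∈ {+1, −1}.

-1

Orbit of 64 under x↦89x: [64, 31, 81, 102, 14, 10, 66]… (length divides ord_103(89)).
Cycle type of π: 34×3 + 1; total 4 cycles.
4 cycles on 103: each ℓ→(−1)^(ℓ−1), product (−1)^99 = -1.
Via Zolotarev, sign(π_{89}) = (89|103) = -1.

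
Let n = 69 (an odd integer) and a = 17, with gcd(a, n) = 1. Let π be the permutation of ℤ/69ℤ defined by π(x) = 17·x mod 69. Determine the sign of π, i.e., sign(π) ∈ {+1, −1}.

Start at x=64: 64 → 53 → 4 → 68 → 52 → 56 → 55 → … (one orbit).
Decompose π into cycles: lengths [22, 22, 22, 2, 1] (5 cycles, including the fixed point 0).
69 − 5 = 64 transpositions; sign(π) = (−1)^64 = +1.

+1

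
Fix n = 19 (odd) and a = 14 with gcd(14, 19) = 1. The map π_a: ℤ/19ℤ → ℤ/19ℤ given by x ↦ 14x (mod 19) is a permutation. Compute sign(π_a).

Orbit of 5 under x↦14x: [5, 13, 11, 2, 9, 12, 16]… (length divides ord_19(14)).
Cycle type of π: 18 + 1; total 2 cycles.
2 cycles on 19: each ℓ→(−1)^(ℓ−1), product (−1)^17 = -1.
Zolotarev: (14|19) = -1, matching the cycle-count sign.

-1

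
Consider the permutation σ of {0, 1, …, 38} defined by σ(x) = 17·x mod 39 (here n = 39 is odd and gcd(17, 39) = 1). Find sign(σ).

-1

Start at x=38: 38 → 22 → 23 → 1 → 17 → 16 → 38 (one orbit).
π_17 has 8 disjoint cycles with lengths [6, 6, 6, 6, 6, 6, 2, 1] on {0,…,38}.
8 cycles on 39: each ℓ→(−1)^(ℓ−1), product (−1)^31 = -1.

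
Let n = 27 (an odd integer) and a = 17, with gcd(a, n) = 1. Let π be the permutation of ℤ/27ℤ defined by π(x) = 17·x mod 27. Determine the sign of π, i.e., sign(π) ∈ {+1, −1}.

Orbit of 8 under x↦17x: [8, 1, 17, 19, 26, 10]… (length divides ord_27(17)).
The orbit structure of x ↦ 17x mod 27: 8 orbits of sizes [6, 6, 6, 2, 2, 2, 2, 1].
n − c = 27 − 8 = 19; sign = (−1)^19 = -1.
Zolotarev: (17|27) = -1, matching the cycle-count sign.

-1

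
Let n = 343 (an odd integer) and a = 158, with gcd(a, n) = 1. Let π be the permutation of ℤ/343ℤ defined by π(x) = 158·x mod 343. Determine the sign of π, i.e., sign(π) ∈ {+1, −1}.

+1

Start at x=309: 309 → 116 → 149 → 218 → 144 → 114 → 176 → … (one orbit).
Cycle lengths of π_158 on ℤ/343ℤ: [147, 147, 21, 21, 3, 3, 1]; 7 cycles in total.
With 7 cycles on 343 points, sign = (−1)^{343−7} = +1.
(158|343)_J = +1 (Zolotarev's lemma cross-check).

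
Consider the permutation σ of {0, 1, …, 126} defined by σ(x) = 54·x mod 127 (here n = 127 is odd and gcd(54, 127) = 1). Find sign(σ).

Start at x=10: 10 → 32 → 77 → 94 → 123 → 38 → 20 → … (one orbit).
π_54 has 4 disjoint cycles with lengths [42, 42, 42, 1] on {0,…,126}.
sign(π) = (−1)^{n − #cycles} = (−1)^{127−4} = (−1)^123 = -1.

-1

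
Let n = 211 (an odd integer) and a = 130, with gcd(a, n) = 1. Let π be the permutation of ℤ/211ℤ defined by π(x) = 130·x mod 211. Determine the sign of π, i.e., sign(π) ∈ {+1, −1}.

Start at x=128: 128 → 182 → 28 → 53 → 138 → 5 → 17 → … (one orbit).
The orbit structure of x ↦ 130x mod 211: 2 orbits of sizes [210, 1].
Σ(ℓ_i−1) = 211−2 = 209; sign = (−1)^209 = -1.

-1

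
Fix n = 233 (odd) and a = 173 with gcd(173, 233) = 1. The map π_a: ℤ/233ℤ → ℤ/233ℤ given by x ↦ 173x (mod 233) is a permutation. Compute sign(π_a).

Start at x=173: 173 → 105 → 224 → 74 → 220 → 81 → 33 → … (one orbit).
3 cycles of lengths [116, 116, 1].
3 cycles on 233: each ℓ→(−1)^(ℓ−1), product (−1)^230 = +1.
The Jacobi symbol (173|233) = +1 (Zolotarev) agrees.

+1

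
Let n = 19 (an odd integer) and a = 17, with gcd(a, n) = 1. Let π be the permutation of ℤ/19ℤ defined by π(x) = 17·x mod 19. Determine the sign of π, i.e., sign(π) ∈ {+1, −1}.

Orbit of 17 under x↦17x: [17, 4, 11, 16, 6, 7, 5]… (length divides ord_19(17)).
π_17 has 3 disjoint cycles with lengths [9, 9, 1] on {0,…,18}.
Σ(ℓ_i−1) = 19−3 = 16; sign = (−1)^16 = +1.

+1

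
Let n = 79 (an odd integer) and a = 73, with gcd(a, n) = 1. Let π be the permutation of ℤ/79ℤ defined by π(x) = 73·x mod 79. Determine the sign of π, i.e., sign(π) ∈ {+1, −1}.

+1

Start at x=49: 49 → 22 → 26 → 2 → 67 → 72 → 42 → … (one orbit).
3 cycles of lengths [39, 39, 1].
n − c = 79 − 3 = 76; sign = (−1)^76 = +1.
(73|79)_J = +1 (Zolotarev's lemma cross-check).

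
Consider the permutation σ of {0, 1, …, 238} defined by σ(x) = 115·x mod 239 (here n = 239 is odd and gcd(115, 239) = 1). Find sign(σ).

Orbit of 190 under x↦115x: [190, 101, 143, 193, 207, 144, 69]… (length divides ord_239(115)).
The orbit structure of x ↦ 115x mod 239: 2 orbits of sizes [238, 1].
sign(π) = (−1)^{n − #cycles} = (−1)^{239−2} = (−1)^237 = -1.
Via Zolotarev, sign(π_{115}) = (115|239) = -1.

-1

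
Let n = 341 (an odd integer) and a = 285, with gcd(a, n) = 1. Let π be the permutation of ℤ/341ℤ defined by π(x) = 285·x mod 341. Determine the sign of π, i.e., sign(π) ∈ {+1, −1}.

+1

Orbit of 1 under x↦285x: [1, 285, 67, 340, 56, 274]… (length divides ord_341(285)).
61 cycles of lengths [6, 6, 6, 6, 6, 6, 6, 6, 6, 6, 6, 6, 6, 6, 6, 6, 6, 6, 6, 6, 6, 6, 6, 6, 6, 6, 6, 6, 6, 6, 6, 6, 6, 6, 6, 6, 6, 6, 6, 6, 6, 6, 6, 6, 6, 6, 6, 6, 6, 6, 6, 6, 6, 6, 6, 2, 2, 2, 2, 2, 1].
sign(π) = (−1)^{n − #cycles} = (−1)^{341−61} = (−1)^280 = +1.
Zolotarev: (285|341) = +1, matching the cycle-count sign.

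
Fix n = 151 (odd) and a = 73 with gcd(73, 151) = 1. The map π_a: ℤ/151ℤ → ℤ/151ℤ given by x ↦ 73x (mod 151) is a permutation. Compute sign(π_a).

-1

Start at x=28: 28 → 81 → 24 → 91 → 150 → 78 → 107 → … (one orbit).
4 cycles of lengths [50, 50, 50, 1].
With 4 cycles on 151 points, sign = (−1)^{151−4} = -1.
(73|151)_J = -1 (Zolotarev's lemma cross-check).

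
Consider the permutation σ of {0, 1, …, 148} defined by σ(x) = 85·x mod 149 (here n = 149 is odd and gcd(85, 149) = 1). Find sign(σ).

Orbit of 67 under x↦85x: [67, 33, 123, 25, 39, 37, 16]… (length divides ord_149(85)).
π_85 has 5 disjoint cycles with lengths [37, 37, 37, 37, 1] on {0,…,148}.
5 cycles on 149: each ℓ→(−1)^(ℓ−1), product (−1)^144 = +1.
Check: (85/149) = +1 by Zolotarev.

+1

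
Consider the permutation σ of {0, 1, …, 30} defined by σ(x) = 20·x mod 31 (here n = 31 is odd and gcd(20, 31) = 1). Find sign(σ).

+1

Start at x=19: 19 → 8 → 5 → 7 → 16 → 10 → 14 → … (one orbit).
Cycle lengths of π_20 on ℤ/31ℤ: [15, 15, 1]; 3 cycles in total.
Σ(ℓ_i−1) = 31−3 = 28; sign = (−1)^28 = +1.
(20|31)_J = +1 (Zolotarev's lemma cross-check).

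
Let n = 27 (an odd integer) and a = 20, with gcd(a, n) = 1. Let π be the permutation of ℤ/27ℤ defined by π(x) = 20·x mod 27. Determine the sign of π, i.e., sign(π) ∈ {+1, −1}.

-1

Orbit of 4 under x↦20x: [4, 26, 7, 5, 19, 2, 13]… (length divides ord_27(20)).
Decompose π into cycles: lengths [18, 6, 2, 1] (4 cycles, including the fixed point 0).
sign(π) = (−1)^{n − #cycles} = (−1)^{27−4} = (−1)^23 = -1.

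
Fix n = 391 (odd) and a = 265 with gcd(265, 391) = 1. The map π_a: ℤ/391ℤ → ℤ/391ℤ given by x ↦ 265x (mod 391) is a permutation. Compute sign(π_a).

Start at x=335: 335 → 18 → 78 → 338 → 31 → 4 → 278 → … (one orbit).
6 cycles of lengths [176, 176, 16, 11, 11, 1].
n − c = 391 − 6 = 385; sign = (−1)^385 = -1.

-1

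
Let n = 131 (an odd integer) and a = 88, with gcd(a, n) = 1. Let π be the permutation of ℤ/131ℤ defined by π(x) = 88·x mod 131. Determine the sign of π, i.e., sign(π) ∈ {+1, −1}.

Orbit of 20 under x↦88x: [20, 57, 38, 69, 46, 118, 35]… (length divides ord_131(88)).
Decompose π into cycles: lengths [130, 1] (2 cycles, including the fixed point 0).
sign(π) = (−1)^{n − #cycles} = (−1)^{131−2} = (−1)^129 = -1.
(88|131)_J = -1 (Zolotarev's lemma cross-check).

-1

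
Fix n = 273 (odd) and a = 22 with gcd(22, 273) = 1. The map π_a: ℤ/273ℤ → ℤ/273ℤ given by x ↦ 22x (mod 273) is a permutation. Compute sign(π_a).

+1

Orbit of 22 under x↦22x: [22, 211, 1]… (length divides ord_273(22)).
π_22 has 105 disjoint cycles with lengths [3, 3, 3, 3, 3, 3, 3, 3, 3, 3, 3, 3, 3, 3, 3, 3, 3, 3, 3, 3, 3, 3, 3, 3, 3, 3, 3, 3, 3, 3, 3, 3, 3, 3, 3, 3, 3, 3, 3, 3, 3, 3, 3, 3, 3, 3, 3, 3, 3, 3, 3, 3, 3, 3, 3, 3, 3, 3, 3, 3, 3, 3, 3, 3, 3, 3, 3, 3, 3, 3, 3, 3, 3, 3, 3, 3, 3, 3, 3, 3, 3, 3, 3, 3, 1, 1, 1, 1, 1, 1, 1, 1, 1, 1, 1, 1, 1, 1, 1, 1, 1, 1, 1, 1, 1] on {0,…,272}.
Σ(ℓ_i−1) = 273−105 = 168; sign = (−1)^168 = +1.
Check: (22/273) = +1 by Zolotarev.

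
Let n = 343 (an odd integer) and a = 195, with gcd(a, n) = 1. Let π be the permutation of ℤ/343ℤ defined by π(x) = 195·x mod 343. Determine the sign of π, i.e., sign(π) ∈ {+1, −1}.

Orbit of 197 under x↦195x: [197, 342, 148, 48, 99, 97, 50]… (length divides ord_343(195)).
The orbit structure of x ↦ 195x mod 343: 46 orbits of sizes [14, 14, 14, 14, 14, 14, 14, 14, 14, 14, 14, 14, 14, 14, 14, 14, 14, 14, 14, 14, 14, 2, 2, 2, 2, 2, 2, 2, 2, 2, 2, 2, 2, 2, 2, 2, 2, 2, 2, 2, 2, 2, 2, 2, 2, 1].
n − c = 343 − 46 = 297; sign = (−1)^297 = -1.
Check: (195/343) = -1 by Zolotarev.

-1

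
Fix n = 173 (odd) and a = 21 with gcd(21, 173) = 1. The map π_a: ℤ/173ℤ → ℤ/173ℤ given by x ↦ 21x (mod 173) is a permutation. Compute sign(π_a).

+1

Orbit of 130 under x↦21x: [130, 135, 67, 23, 137, 109, 40]… (length divides ord_173(21)).
π_21 has 3 disjoint cycles with lengths [86, 86, 1] on {0,…,172}.
173 − 3 = 170 transpositions; sign(π) = (−1)^170 = +1.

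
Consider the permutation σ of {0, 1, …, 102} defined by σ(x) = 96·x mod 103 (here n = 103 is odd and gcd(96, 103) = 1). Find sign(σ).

-1

Orbit of 85 under x↦96x: [85, 23, 45, 97, 42, 15, 101]… (length divides ord_103(96)).
π_96 has 2 disjoint cycles with lengths [102, 1] on {0,…,102}.
103 − 2 = 101 transpositions; sign(π) = (−1)^101 = -1.
The Jacobi symbol (96|103) = -1 (Zolotarev) agrees.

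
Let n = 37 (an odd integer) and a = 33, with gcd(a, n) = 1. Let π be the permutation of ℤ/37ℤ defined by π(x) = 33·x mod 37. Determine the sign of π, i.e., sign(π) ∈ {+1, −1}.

Start at x=26: 26 → 7 → 9 → 1 → 33 → 16 → 10 → … (one orbit).
Decompose π into cycles: lengths [9, 9, 9, 9, 1] (5 cycles, including the fixed point 0).
With 5 cycles on 37 points, sign = (−1)^{37−5} = +1.
(33|37)_J = +1 (Zolotarev's lemma cross-check).

+1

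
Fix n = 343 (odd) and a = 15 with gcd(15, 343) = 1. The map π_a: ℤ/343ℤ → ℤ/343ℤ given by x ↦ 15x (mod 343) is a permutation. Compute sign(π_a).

Start at x=323: 323 → 43 → 302 → 71 → 36 → 197 → 211 → … (one orbit).
19 cycles of lengths [49, 49, 49, 49, 49, 49, 7, 7, 7, 7, 7, 7, 1, 1, 1, 1, 1, 1, 1].
343 − 19 = 324 transpositions; sign(π) = (−1)^324 = +1.

+1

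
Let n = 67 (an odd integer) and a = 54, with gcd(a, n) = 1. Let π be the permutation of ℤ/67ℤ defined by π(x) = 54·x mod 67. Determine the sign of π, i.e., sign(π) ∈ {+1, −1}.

+1

Orbit of 1 under x↦54x: [1, 54, 35, 14, 19, 21, 62]… (length divides ord_67(54)).
π_54 has 3 disjoint cycles with lengths [33, 33, 1] on {0,…,66}.
3 cycles on 67: each ℓ→(−1)^(ℓ−1), product (−1)^64 = +1.
Check: (54/67) = +1 by Zolotarev.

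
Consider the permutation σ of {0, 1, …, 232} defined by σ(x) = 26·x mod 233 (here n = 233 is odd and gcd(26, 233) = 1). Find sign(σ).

+1

Orbit of 204 under x↦26x: [204, 178, 201, 100, 37, 30, 81]… (length divides ord_233(26)).
The orbit structure of x ↦ 26x mod 233: 3 orbits of sizes [116, 116, 1].
With 3 cycles on 233 points, sign = (−1)^{233−3} = +1.
Via Zolotarev, sign(π_{26}) = (26|233) = +1.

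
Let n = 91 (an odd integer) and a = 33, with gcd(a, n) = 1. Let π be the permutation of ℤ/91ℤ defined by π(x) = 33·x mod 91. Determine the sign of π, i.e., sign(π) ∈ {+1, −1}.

+1

Start at x=1: 1 → 33 → 88 → 83 → 9 → 24 → 64 → … (one orbit).
Decompose π into cycles: lengths [12, 12, 12, 12, 12, 12, 12, 6, 1] (9 cycles, including the fixed point 0).
n − c = 91 − 9 = 82; sign = (−1)^82 = +1.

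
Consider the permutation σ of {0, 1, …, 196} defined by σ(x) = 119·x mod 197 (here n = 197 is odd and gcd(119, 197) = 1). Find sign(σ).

Start at x=158: 158 → 87 → 109 → 166 → 54 → 122 → 137 → … (one orbit).
Cycle lengths of π_119 on ℤ/197ℤ: [196, 1]; 2 cycles in total.
sign(π) = (−1)^{n − #cycles} = (−1)^{197−2} = (−1)^195 = -1.

-1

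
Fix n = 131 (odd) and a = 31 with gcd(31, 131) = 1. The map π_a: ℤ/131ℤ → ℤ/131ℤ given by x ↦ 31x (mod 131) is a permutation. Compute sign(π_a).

-1

Trace 104: π^k(104) = [104, 80, 122, 114, 128, 38, 130] for k=0..6.
Cycle type of π: 130 + 1; total 2 cycles.
2 cycles on 131: each ℓ→(−1)^(ℓ−1), product (−1)^129 = -1.
Via Zolotarev, sign(π_{31}) = (31|131) = -1.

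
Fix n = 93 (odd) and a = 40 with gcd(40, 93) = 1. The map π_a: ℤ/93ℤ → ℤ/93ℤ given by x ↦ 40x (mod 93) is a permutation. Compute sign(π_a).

+1

Trace 25: π^k(25) = [25, 70, 10, 28, 4, 67, 76] for k=0..6.
Cycle type of π: 15×6 + 1×3; total 9 cycles.
93 − 9 = 84 transpositions; sign(π) = (−1)^84 = +1.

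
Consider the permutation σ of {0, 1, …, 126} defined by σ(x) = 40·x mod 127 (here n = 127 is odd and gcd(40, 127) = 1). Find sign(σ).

-1

Trace 107: π^k(107) = [107, 89, 4, 33, 50, 95, 117] for k=0..6.
4 cycles of lengths [42, 42, 42, 1].
sign(π) = (−1)^{n − #cycles} = (−1)^{127−4} = (−1)^123 = -1.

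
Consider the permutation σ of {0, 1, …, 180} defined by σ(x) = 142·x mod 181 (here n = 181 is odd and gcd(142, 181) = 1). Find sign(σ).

+1

Orbit of 49 under x↦142x: [49, 80, 138, 48, 119, 65, 180]… (length divides ord_181(142)).
Cycle type of π: 18×10 + 1; total 11 cycles.
181 − 11 = 170 transpositions; sign(π) = (−1)^170 = +1.
(142|181)_J = +1 (Zolotarev's lemma cross-check).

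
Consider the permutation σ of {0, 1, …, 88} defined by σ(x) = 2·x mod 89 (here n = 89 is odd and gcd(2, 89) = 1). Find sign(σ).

+1

Orbit of 16 under x↦2x: [16, 32, 64, 39, 78, 67, 45]… (length divides ord_89(2)).
Decompose π into cycles: lengths [11, 11, 11, 11, 11, 11, 11, 11, 1] (9 cycles, including the fixed point 0).
89 − 9 = 80 transpositions; sign(π) = (−1)^80 = +1.
Zolotarev: (2|89) = +1, matching the cycle-count sign.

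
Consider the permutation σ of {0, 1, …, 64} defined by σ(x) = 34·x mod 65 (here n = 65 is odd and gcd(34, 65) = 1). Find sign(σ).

-1

Start at x=44: 44 → 1 → 34 → 51 → 44 (one orbit).
π_34 has 18 disjoint cycles with lengths [4, 4, 4, 4, 4, 4, 4, 4, 4, 4, 4, 4, 4, 4, 4, 2, 2, 1] on {0,…,64}.
65 − 18 = 47 transpositions; sign(π) = (−1)^47 = -1.
Check: (34/65) = -1 by Zolotarev.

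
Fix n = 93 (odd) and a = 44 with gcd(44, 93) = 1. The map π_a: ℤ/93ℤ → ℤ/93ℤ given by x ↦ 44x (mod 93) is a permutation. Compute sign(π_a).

+1

Start at x=89: 89 → 10 → 68 → 16 → 53 → 7 → 29 → … (one orbit).
5 cycles of lengths [30, 30, 30, 2, 1].
93 − 5 = 88 transpositions; sign(π) = (−1)^88 = +1.
Via Zolotarev, sign(π_{44}) = (44|93) = +1.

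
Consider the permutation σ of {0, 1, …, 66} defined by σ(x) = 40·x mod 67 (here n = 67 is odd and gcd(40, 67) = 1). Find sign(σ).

Start at x=59: 59 → 15 → 64 → 14 → 24 → 22 → 9 → … (one orbit).
Cycle type of π: 11×6 + 1; total 7 cycles.
Σ(ℓ_i−1) = 67−7 = 60; sign = (−1)^60 = +1.
Zolotarev: (40|67) = +1, matching the cycle-count sign.

+1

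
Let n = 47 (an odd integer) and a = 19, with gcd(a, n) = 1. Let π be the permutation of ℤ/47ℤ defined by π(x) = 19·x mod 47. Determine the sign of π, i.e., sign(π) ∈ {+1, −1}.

Orbit of 6 under x↦19x: [6, 20, 4, 29, 34, 35, 7]… (length divides ord_47(19)).
π_19 has 2 disjoint cycles with lengths [46, 1] on {0,…,46}.
2 cycles on 47: each ℓ→(−1)^(ℓ−1), product (−1)^45 = -1.
Via Zolotarev, sign(π_{19}) = (19|47) = -1.

-1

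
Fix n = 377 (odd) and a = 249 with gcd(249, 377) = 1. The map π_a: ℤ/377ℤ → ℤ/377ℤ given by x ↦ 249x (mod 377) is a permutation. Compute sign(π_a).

Trace 204: π^k(204) = [204, 278, 231, 215, 1, 249, 173] for k=0..6.
The orbit structure of x ↦ 249x mod 377: 37 orbits of sizes [12, 12, 12, 12, 12, 12, 12, 12, 12, 12, 12, 12, 12, 12, 12, 12, 12, 12, 12, 12, 12, 12, 12, 12, 12, 12, 12, 12, 12, 4, 4, 4, 4, 4, 4, 4, 1].
Σ(ℓ_i−1) = 377−37 = 340; sign = (−1)^340 = +1.
Via Zolotarev, sign(π_{249}) = (249|377) = +1.

+1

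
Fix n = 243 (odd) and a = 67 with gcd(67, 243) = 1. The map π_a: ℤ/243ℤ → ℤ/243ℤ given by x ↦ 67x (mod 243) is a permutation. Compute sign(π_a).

Trace 229: π^k(229) = [229, 34, 91, 22, 16, 100, 139] for k=0..6.
Cycle lengths of π_67 on ℤ/243ℤ: [81, 81, 27, 27, 9, 9, 3, 3, 1, 1, 1]; 11 cycles in total.
With 11 cycles on 243 points, sign = (−1)^{243−11} = +1.
Zolotarev: (67|243) = +1, matching the cycle-count sign.

+1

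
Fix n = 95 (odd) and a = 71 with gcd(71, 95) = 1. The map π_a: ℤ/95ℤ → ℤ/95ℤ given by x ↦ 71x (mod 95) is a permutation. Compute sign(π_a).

-1

Start at x=6: 6 → 46 → 36 → 86 → 26 → 41 → 61 → … (one orbit).
Cycle type of π: 18×5 + 1×5; total 10 cycles.
95 − 10 = 85 transpositions; sign(π) = (−1)^85 = -1.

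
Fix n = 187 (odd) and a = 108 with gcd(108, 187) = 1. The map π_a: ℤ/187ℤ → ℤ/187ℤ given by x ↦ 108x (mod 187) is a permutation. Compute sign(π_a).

Start at x=147: 147 → 168 → 5 → 166 → 163 → 26 → 3 → … (one orbit).
6 cycles of lengths [80, 80, 16, 5, 5, 1].
n − c = 187 − 6 = 181; sign = (−1)^181 = -1.
The Jacobi symbol (108|187) = -1 (Zolotarev) agrees.

-1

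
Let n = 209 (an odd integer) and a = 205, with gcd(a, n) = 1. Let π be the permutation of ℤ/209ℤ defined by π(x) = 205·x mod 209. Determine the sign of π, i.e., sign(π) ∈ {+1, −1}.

Start at x=200: 200 → 36 → 65 → 158 → 204 → 20 → 129 → … (one orbit).
5 cycles of lengths [90, 90, 18, 10, 1].
5 cycles on 209: each ℓ→(−1)^(ℓ−1), product (−1)^204 = +1.

+1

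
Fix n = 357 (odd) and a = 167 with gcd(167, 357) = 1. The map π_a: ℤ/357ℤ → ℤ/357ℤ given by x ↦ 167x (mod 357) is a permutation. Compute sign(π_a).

-1

Start at x=146: 146 → 106 → 209 → 274 → 62 → 1 → 167 → … (one orbit).
Decompose π into cycles: lengths [16, 16, 16, 16, 16, 16, 16, 16, 16, 16, 16, 16, 16, 16, 16, 16, 16, 16, 16, 16, 16, 2, 2, 2, 2, 2, 2, 2, 2, 2, 2, 1] (32 cycles, including the fixed point 0).
357 − 32 = 325 transpositions; sign(π) = (−1)^325 = -1.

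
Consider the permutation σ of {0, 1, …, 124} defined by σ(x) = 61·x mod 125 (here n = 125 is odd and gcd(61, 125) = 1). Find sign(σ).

+1

Trace 11: π^k(11) = [11, 46, 56, 41, 1, 61, 96] for k=0..6.
13 cycles of lengths [25, 25, 25, 25, 5, 5, 5, 5, 1, 1, 1, 1, 1].
sign(π) = (−1)^{n − #cycles} = (−1)^{125−13} = (−1)^112 = +1.
The Jacobi symbol (61|125) = +1 (Zolotarev) agrees.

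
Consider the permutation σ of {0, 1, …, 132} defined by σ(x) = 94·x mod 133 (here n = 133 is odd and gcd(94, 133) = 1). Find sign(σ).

+1

Trace 132: π^k(132) = [132, 39, 75, 1, 94, 58] for k=0..5.
Cycle type of π: 6×19 + 2×9 + 1; total 29 cycles.
With 29 cycles on 133 points, sign = (−1)^{133−29} = +1.
Zolotarev: (94|133) = +1, matching the cycle-count sign.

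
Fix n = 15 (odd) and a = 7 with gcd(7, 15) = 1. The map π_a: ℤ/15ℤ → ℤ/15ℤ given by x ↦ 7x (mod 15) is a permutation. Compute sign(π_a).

Orbit of 13 under x↦7x: [13, 1, 7, 4]… (length divides ord_15(7)).
Cycle lengths of π_7 on ℤ/15ℤ: [4, 4, 4, 1, 1, 1]; 6 cycles in total.
n − c = 15 − 6 = 9; sign = (−1)^9 = -1.
(7|15)_J = -1 (Zolotarev's lemma cross-check).

-1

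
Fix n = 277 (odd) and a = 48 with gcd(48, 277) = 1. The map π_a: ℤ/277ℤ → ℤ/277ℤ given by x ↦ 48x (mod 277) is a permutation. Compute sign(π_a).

Trace 79: π^k(79) = [79, 191, 27, 188, 160, 201, 230] for k=0..6.
5 cycles of lengths [69, 69, 69, 69, 1].
With 5 cycles on 277 points, sign = (−1)^{277−5} = +1.
Via Zolotarev, sign(π_{48}) = (48|277) = +1.

+1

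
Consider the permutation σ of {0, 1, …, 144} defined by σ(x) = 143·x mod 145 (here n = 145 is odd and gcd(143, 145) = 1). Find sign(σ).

Orbit of 8 under x↦143x: [8, 129, 32, 81, 128, 34, 77]… (length divides ord_145(143)).
π_143 has 7 disjoint cycles with lengths [28, 28, 28, 28, 28, 4, 1] on {0,…,144}.
sign(π) = (−1)^{n − #cycles} = (−1)^{145−7} = (−1)^138 = +1.

+1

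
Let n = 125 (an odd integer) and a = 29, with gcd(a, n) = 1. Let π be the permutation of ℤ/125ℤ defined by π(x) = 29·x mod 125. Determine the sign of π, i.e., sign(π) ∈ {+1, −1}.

+1

Orbit of 101 under x↦29x: [101, 54, 66, 39, 6, 49, 46]… (length divides ord_125(29)).
Cycle type of π: 50×2 + 10×2 + 2×2 + 1; total 7 cycles.
125 − 7 = 118 transpositions; sign(π) = (−1)^118 = +1.
Zolotarev: (29|125) = +1, matching the cycle-count sign.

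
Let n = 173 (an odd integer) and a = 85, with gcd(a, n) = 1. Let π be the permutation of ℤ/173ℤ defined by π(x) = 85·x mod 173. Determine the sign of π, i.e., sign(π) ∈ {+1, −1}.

Start at x=47: 47 → 16 → 149 → 36 → 119 → 81 → 138 → … (one orbit).
5 cycles of lengths [43, 43, 43, 43, 1].
With 5 cycles on 173 points, sign = (−1)^{173−5} = +1.

+1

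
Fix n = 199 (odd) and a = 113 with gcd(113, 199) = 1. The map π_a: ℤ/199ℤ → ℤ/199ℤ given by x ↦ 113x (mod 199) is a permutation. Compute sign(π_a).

-1

Trace 157: π^k(157) = [157, 30, 7, 194, 32, 34, 61] for k=0..6.
The orbit structure of x ↦ 113x mod 199: 2 orbits of sizes [198, 1].
Σ(ℓ_i−1) = 199−2 = 197; sign = (−1)^197 = -1.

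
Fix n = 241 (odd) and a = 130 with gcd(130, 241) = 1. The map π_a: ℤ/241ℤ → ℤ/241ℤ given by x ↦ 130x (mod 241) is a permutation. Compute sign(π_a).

-1

Start at x=8: 8 → 76 → 240 → 111 → 211 → 197 → 64 → … (one orbit).
The orbit structure of x ↦ 130x mod 241: 16 orbits of sizes [16, 16, 16, 16, 16, 16, 16, 16, 16, 16, 16, 16, 16, 16, 16, 1].
n − c = 241 − 16 = 225; sign = (−1)^225 = -1.
Check: (130/241) = -1 by Zolotarev.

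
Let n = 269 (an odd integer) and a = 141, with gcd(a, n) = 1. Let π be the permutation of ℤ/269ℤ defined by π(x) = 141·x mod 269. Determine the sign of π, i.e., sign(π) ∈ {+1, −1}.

Orbit of 77 under x↦141x: [77, 97, 227, 265, 243, 100, 112]… (length divides ord_269(141)).
Cycle type of π: 268 + 1; total 2 cycles.
2 cycles on 269: each ℓ→(−1)^(ℓ−1), product (−1)^267 = -1.

-1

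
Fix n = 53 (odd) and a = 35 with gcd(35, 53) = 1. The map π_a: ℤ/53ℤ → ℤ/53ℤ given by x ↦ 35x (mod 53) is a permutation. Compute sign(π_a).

Start at x=19: 19 → 29 → 8 → 15 → 48 → 37 → 23 → … (one orbit).
The orbit structure of x ↦ 35x mod 53: 2 orbits of sizes [52, 1].
With 2 cycles on 53 points, sign = (−1)^{53−2} = -1.
Via Zolotarev, sign(π_{35}) = (35|53) = -1.

-1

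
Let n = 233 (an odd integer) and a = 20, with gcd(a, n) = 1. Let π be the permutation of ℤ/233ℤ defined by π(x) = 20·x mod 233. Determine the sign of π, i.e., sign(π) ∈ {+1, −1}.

Orbit of 91 under x↦20x: [91, 189, 52, 108, 63, 95, 36]… (length divides ord_233(20)).
The orbit structure of x ↦ 20x mod 233: 2 orbits of sizes [232, 1].
n − c = 233 − 2 = 231; sign = (−1)^231 = -1.
(20|233)_J = -1 (Zolotarev's lemma cross-check).

-1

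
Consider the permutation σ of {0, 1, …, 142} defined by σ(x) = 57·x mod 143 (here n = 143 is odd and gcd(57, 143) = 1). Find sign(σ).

Trace 64: π^k(64) = [64, 73, 14, 83, 12, 112, 92] for k=0..6.
Cycle type of π: 20×6 + 10 + 4×3 + 1; total 11 cycles.
n − c = 143 − 11 = 132; sign = (−1)^132 = +1.

+1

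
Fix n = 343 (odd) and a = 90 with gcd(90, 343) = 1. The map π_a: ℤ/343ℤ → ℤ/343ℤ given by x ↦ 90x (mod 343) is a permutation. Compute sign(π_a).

-1

Trace 104: π^k(104) = [104, 99, 335, 309, 27, 29, 209] for k=0..6.
Decompose π into cycles: lengths [98, 98, 98, 14, 14, 14, 2, 2, 2, 1] (10 cycles, including the fixed point 0).
With 10 cycles on 343 points, sign = (−1)^{343−10} = -1.
The Jacobi symbol (90|343) = -1 (Zolotarev) agrees.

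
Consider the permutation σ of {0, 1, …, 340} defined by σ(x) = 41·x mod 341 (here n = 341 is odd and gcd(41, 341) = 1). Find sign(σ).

Orbit of 41 under x↦41x: [41, 317, 39, 235, 87, 157, 299]… (length divides ord_341(41)).
π_41 has 14 disjoint cycles with lengths [30, 30, 30, 30, 30, 30, 30, 30, 30, 30, 15, 15, 10, 1] on {0,…,340}.
341 − 14 = 327 transpositions; sign(π) = (−1)^327 = -1.

-1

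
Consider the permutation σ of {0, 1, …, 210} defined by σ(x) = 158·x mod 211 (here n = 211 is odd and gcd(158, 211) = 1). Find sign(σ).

Orbit of 15 under x↦158x: [15, 49, 146, 69, 141, 123, 22]… (length divides ord_211(158)).
Cycle lengths of π_158 on ℤ/211ℤ: [210, 1]; 2 cycles in total.
Σ(ℓ_i−1) = 211−2 = 209; sign = (−1)^209 = -1.
Check: (158/211) = -1 by Zolotarev.

-1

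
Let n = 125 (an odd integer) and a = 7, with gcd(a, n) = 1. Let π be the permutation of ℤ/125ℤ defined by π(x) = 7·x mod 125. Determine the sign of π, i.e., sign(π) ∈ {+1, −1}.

Orbit of 101 under x↦7x: [101, 82, 74, 18, 1, 7, 49]… (length divides ord_125(7)).
Decompose π into cycles: lengths [20, 20, 20, 20, 20, 4, 4, 4, 4, 4, 4, 1] (12 cycles, including the fixed point 0).
Σ(ℓ_i−1) = 125−12 = 113; sign = (−1)^113 = -1.

-1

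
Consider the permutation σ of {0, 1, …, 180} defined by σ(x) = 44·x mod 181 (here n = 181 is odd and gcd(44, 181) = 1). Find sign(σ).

Trace 132: π^k(132) = [132, 16, 161, 25, 14, 73, 135] for k=0..6.
The orbit structure of x ↦ 44x mod 181: 5 orbits of sizes [45, 45, 45, 45, 1].
With 5 cycles on 181 points, sign = (−1)^{181−5} = +1.
The Jacobi symbol (44|181) = +1 (Zolotarev) agrees.

+1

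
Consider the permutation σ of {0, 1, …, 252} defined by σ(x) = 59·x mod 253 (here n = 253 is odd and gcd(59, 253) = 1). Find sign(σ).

+1

Orbit of 169 under x↦59x: [169, 104, 64, 234, 144, 147, 71]… (length divides ord_253(59)).
9 cycles of lengths [55, 55, 55, 55, 11, 11, 5, 5, 1].
With 9 cycles on 253 points, sign = (−1)^{253−9} = +1.
The Jacobi symbol (59|253) = +1 (Zolotarev) agrees.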